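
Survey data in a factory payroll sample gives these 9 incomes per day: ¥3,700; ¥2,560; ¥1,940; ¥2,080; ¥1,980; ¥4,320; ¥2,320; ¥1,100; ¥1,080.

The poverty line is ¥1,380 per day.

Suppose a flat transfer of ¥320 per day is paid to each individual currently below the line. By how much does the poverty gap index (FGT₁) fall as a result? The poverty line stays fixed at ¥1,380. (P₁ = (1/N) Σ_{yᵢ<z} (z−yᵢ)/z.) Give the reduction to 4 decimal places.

0.0467

Before: below the line — ¥1,080, ¥1,100; poverty gap index (FGT₁) = 0.046699.
After the ¥320 transfer: below the line — none; poverty gap index (FGT₁) = 0.000000.
Reduction = 0.046699 − 0.000000 = 0.0467.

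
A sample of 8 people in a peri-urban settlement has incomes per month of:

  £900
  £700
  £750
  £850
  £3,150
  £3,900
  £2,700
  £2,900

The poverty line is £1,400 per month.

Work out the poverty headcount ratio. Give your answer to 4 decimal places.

4 of the 8 people have income below £1,400.
H = 4/8 = 0.5000.

0.5000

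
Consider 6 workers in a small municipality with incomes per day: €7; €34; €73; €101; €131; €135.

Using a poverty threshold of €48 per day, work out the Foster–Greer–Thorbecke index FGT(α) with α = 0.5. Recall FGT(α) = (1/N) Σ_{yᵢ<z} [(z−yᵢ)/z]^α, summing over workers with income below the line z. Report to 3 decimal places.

0.244

Below the line: €7, €34 (q = 2 of N = 6).
Shortfall ratios: (48−7)/48 = 0.8542; (48−34)/48 = 0.2917.
Raised to α = 0.5: 0.92421; 0.54006.
Sum = 1.464273; FGT(0.5) = 1.464273 / 6 = 0.244.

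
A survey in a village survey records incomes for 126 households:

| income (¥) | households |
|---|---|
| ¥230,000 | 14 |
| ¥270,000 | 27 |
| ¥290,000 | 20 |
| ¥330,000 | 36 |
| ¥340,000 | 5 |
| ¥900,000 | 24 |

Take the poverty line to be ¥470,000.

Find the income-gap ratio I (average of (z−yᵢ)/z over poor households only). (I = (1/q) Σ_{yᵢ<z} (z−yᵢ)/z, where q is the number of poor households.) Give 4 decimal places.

Incomes under z: 14×¥230,000, 27×¥270,000, 20×¥290,000, 36×¥330,000, 5×¥340,000 (q = 102 of N = 126).
Shortfall ratios (z−y)/z: 0.5106 (×14), 0.4255 (×27), 0.3830 (×20), 0.2979 (×36), 0.2766 (×5); sum = 38.404255.
The income-gap ratio divides by q (the poor only): 38.404255 / 102 = 0.3765.

0.3765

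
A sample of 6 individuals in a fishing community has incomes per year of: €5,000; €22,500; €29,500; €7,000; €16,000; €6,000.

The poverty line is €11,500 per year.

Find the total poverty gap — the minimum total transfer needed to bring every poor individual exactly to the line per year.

Below the line: €5,000, €6,000, €7,000 (q = 3 of N = 6).
Individual gaps: 11500−5000 = 6500; 11500−6000 = 5500; 11500−7000 = 4500.
Aggregate gap = €16,500.

€16,500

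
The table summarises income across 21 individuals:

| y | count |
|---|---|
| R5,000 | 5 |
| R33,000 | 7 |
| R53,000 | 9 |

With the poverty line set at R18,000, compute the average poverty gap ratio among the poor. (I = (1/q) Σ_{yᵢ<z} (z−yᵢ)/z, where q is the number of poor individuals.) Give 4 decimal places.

Poor units: 5×R5,000 (q = 5 of N = 21).
Shortfall ratios (z−y)/z: 0.7222 (×5); sum = 3.611111.
I averages over the q = 5 poor units only: 3.611111 / 5 = 0.7222.

0.7222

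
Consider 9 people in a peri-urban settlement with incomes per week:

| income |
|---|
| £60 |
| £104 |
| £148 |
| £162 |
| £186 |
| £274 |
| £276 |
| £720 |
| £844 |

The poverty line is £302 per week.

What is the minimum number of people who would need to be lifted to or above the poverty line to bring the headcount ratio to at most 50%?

3

Currently q = 7 of N = 9 are below the line (H = 0.778).
A headcount ratio of at most 50% allows at most ⌊0.50 × 9⌋ = 4 poor people.
So at least 7 − 4 = 3 must be lifted.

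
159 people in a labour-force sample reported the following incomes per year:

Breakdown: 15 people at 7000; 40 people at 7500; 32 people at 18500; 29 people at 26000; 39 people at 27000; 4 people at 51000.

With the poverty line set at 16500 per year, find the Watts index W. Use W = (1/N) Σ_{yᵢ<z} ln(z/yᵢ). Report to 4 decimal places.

Below the line: 15×7000, 40×7500 (q = 55 of N = 159).
Log gaps: ln(16500/7000) = 0.8575 (×15); ln(16500/7500) = 0.7885 (×40).
W = 44.400048 / 159 = 0.2792.

0.2792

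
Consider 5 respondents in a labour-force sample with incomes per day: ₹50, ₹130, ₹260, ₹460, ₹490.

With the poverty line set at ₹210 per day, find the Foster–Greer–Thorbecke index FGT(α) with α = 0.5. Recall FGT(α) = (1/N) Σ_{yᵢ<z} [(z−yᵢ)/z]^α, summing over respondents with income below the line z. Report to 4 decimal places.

Poor units: ₹50, ₹130 (q = 2 of N = 5).
Gap ratios (z−y)/z: (210−50)/210 = 0.7619; (210−130)/210 = 0.3810.
Raised to α = 0.5: 0.87287; 0.61721.
Sum = 1.490085; FGT(0.5) = 1.490085 / 5 = 0.2980.

0.2980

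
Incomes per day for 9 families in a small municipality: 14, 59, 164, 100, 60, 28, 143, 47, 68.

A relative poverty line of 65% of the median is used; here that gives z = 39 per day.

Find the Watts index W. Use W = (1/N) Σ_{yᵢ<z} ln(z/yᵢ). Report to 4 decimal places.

0.1507

Incomes under z: 14, 28 (q = 2 of N = 9).
ln(z/y) terms: ln(39/14) = 1.0245; ln(39/28) = 0.3314.
W = 1.355861 / 9 = 0.1507.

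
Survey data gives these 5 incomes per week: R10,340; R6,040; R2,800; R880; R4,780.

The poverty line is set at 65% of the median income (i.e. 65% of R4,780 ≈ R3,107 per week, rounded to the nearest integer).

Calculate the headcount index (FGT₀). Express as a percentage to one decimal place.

2 of the 5 families have income below R3,107.
H = 2/5 = 40.0%.

40.0%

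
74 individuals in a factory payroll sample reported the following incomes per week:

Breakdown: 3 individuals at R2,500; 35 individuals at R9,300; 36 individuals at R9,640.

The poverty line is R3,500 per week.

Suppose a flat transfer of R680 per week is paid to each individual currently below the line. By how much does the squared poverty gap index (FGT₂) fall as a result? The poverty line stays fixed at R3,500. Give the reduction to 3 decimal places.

Before: below the line — 3×R2,500; squared poverty gap index (FGT₂) = 0.00331.
After the R680 transfer: below the line — 3×R3,180; squared poverty gap index (FGT₂) = 0.00034.
Reduction = 0.00331 − 0.00034 = 0.003.

0.003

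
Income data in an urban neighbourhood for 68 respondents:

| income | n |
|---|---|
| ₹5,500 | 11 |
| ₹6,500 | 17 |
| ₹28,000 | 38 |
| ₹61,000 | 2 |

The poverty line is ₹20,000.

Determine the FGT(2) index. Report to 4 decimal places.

Incomes under z: 11×₹5,500, 17×₹6,500 (q = 28 of N = 68).
Shortfall ratios: (20000−5500)/20000 = 0.7250 (×11); (20000−6500)/20000 = 0.6750 (×17).
Squared: 0.5256 (×11); 0.4556 (×17).
Sum = 13.527500; P₂ = 13.527500 / 68 = 0.1989.

0.1989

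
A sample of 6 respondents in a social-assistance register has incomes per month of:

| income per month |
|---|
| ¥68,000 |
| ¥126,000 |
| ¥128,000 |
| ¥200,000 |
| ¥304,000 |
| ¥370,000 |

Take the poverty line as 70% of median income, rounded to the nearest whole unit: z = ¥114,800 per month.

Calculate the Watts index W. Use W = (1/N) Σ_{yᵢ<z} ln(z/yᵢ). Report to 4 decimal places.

0.0873

Below the line: ¥68,000 (q = 1 of N = 6).
Log shortfalls: ln(114800/68000) = 0.5237.
W = 0.523684 / 6 = 0.0873.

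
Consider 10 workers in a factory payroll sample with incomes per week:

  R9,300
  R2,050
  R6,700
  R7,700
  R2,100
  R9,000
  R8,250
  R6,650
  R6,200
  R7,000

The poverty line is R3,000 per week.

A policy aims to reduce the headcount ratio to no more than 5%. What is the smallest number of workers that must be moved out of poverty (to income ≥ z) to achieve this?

Currently q = 2 of N = 10 are below the line (H = 0.200).
A headcount ratio of at most 5% allows at most ⌊0.05 × 10⌋ = 0 poor workers.
So at least 2 − 0 = 2 must be lifted.

2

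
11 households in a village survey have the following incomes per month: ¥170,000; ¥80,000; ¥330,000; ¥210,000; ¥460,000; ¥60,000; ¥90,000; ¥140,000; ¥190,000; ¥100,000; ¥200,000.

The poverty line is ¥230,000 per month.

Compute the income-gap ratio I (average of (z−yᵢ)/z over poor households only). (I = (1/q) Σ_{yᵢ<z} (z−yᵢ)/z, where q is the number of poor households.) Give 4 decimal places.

0.4010

Incomes under z: ¥60,000, ¥80,000, ¥90,000, ¥100,000, ¥140,000, ¥170,000, ¥190,000, ¥200,000, ¥210,000 (q = 9 of N = 11).
Shortfall ratios (z−y)/z: 0.7391, 0.6522, 0.6087, 0.5652, 0.3913, 0.2609, 0.1739, 0.1304, 0.0870; sum = 3.608696.
The income-gap ratio divides by q (the poor only): 3.608696 / 9 = 0.4010.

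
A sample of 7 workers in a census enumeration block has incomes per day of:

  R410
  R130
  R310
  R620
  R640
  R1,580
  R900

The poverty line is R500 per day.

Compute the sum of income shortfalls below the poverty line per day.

R650

Incomes under z: R130, R310, R410 (q = 3 of N = 7).
Individual gaps: 500−130 = 370; 500−310 = 190; 500−410 = 90.
Aggregate gap = R650.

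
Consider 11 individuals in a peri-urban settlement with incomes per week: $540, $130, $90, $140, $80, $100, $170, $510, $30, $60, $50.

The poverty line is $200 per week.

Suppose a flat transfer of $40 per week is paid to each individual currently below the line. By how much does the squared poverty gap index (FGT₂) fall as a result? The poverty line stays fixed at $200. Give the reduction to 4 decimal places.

0.1402

Before: below the line — $30, $50, $60, $80, $90, $100, $130, $140, $170; squared poverty gap index (FGT₂) = 0.265682.
After the $40 transfer: below the line — $70, $90, $100, $120, $130, $140, $170, $180; squared poverty gap index (FGT₂) = 0.125455.
Reduction = 0.265682 − 0.125455 = 0.1402.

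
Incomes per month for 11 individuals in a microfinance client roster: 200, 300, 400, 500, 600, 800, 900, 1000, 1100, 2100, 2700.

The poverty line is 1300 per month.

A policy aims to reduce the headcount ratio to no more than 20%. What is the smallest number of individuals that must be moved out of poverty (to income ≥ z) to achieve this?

9 of the 11 individuals are poor, so H = 9/11 = 0.818.
A headcount ratio of at most 20% allows at most ⌊0.20 × 11⌋ = 2 poor individuals.
So at least 9 − 2 = 7 must be lifted.

7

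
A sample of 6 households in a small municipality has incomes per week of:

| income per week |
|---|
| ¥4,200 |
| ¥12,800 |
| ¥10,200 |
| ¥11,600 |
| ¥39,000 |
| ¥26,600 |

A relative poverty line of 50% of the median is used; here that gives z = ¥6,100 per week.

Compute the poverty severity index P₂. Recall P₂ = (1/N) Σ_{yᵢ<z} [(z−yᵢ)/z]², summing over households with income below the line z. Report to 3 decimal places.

Below the line: ¥4,200 (q = 1 of N = 6).
Normalized shortfalls: (6100−4200)/6100 = 0.3115.
Squared: 0.0970.
Sum = 0.097017; P₂ = 0.097017 / 6 = 0.016.

0.016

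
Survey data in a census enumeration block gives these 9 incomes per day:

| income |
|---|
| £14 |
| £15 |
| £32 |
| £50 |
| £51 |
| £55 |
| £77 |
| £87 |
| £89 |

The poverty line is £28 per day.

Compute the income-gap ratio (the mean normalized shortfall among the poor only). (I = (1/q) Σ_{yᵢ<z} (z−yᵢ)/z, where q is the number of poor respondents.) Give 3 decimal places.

0.482

Poor units: £14, £15 (q = 2 of N = 9).
Shortfall ratios (z−y)/z: 0.5000, 0.4643; sum = 0.964286.
The income-gap ratio divides by q (the poor only): 0.964286 / 2 = 0.482.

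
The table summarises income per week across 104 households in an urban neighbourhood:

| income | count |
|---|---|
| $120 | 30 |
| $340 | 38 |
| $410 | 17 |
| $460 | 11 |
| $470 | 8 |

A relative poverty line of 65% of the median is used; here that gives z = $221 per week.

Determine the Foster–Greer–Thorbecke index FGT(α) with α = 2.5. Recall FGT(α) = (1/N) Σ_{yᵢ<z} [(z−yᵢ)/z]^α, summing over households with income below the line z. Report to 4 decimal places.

0.0407

Incomes under z: 30×$120 (q = 30 of N = 104).
Relative gaps: (221−120)/221 = 0.4570 (×30).
Raised to α = 2.5: 0.14120 (×30).
Sum = 4.235883; FGT(2.5) = 4.235883 / 104 = 0.0407.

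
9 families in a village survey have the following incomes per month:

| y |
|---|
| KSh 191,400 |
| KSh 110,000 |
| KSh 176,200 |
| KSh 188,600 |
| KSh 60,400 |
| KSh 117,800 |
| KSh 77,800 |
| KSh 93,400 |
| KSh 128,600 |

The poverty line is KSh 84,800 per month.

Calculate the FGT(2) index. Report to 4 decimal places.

Below z: KSh 60,400, KSh 77,800 (q = 2 of N = 9).
Relative gaps: (84800−60400)/84800 = 0.2877; (84800−77800)/84800 = 0.0825.
Squared: 0.0828; 0.0068.
Sum = 0.089606; P₂ = 0.089606 / 9 = 0.0100.

0.0100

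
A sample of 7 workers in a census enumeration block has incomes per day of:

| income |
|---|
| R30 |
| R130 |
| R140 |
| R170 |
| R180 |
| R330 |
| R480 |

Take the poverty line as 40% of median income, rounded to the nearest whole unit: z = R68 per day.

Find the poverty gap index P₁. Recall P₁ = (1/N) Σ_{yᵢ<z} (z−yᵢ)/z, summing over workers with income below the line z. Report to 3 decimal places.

Below the line: R30 (q = 1 of N = 7).
Relative gaps: (68−30)/68 = 0.5588.
Σ = 0.558824. Dividing by the full population N = 7 gives P₁ = 0.080.

0.080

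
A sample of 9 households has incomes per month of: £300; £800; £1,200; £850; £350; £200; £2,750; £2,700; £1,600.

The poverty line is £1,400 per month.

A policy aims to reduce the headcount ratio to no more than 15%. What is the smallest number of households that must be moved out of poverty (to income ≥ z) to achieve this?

6 of the 9 households are poor, so H = 6/9 = 0.667.
A headcount ratio of at most 15% allows at most ⌊0.15 × 9⌋ = 1 poor households.
So at least 6 − 1 = 5 must be lifted.

5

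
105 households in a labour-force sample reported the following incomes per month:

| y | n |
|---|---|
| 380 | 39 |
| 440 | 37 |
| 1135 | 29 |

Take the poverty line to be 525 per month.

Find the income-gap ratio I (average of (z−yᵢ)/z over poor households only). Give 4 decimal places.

Poor units: 39×380, 37×440 (q = 76 of N = 105).
Shortfall ratios (z−y)/z: 0.2762 (×39), 0.1619 (×37); sum = 16.761905.
The income-gap ratio divides by q (the poor only): 16.761905 / 76 = 0.2206.

0.2206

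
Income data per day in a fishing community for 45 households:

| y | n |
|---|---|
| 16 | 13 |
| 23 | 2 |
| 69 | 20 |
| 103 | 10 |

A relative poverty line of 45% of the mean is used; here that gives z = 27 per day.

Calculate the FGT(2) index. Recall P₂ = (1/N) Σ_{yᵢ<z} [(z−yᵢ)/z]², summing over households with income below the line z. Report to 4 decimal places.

0.0489

Incomes under z: 13×16, 2×23 (q = 15 of N = 45).
Normalized shortfalls: (27−16)/27 = 0.4074 (×13); (27−23)/27 = 0.1481 (×2).
Squared: 0.1660 (×13); 0.0219 (×2).
Sum = 2.201646; P₂ = 2.201646 / 45 = 0.0489.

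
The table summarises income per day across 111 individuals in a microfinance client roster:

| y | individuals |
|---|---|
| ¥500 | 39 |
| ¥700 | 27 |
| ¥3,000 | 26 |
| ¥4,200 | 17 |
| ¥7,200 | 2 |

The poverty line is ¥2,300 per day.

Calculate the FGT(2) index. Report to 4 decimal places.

0.3329

Below the line: 39×¥500, 27×¥700 (q = 66 of N = 111).
Shortfall ratios: (2300−500)/2300 = 0.7826 (×39); (2300−700)/2300 = 0.6957 (×27).
Squared: 0.6125 (×39); 0.4839 (×27).
Sum = 36.952741; P₂ = 36.952741 / 111 = 0.3329.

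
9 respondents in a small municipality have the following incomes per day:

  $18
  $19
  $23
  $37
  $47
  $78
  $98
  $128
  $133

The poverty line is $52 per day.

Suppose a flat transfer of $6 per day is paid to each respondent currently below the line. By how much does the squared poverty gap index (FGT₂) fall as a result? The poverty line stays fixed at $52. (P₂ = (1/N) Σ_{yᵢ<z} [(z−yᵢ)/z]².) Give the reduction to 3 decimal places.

0.050

Before: below the line — $18, $19, $23, $37, $47; squared poverty gap index (FGT₂) = 0.13708.
After the $6 transfer: below the line — $24, $25, $29, $43; squared poverty gap index (FGT₂) = 0.08724.
Reduction = 0.13708 − 0.08724 = 0.050.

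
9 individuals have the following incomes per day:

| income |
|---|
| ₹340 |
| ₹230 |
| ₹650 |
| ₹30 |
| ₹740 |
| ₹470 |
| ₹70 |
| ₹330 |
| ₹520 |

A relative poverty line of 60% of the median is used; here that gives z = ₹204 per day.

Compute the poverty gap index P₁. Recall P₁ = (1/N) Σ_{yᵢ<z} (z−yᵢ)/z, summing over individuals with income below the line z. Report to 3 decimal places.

Poor units: ₹30, ₹70 (q = 2 of N = 9).
Gap ratios (z−y)/z: (204−30)/204 = 0.8529; (204−70)/204 = 0.6569.
Σ = 1.509804. Dividing by the full population N = 9 gives P₁ = 0.168.

0.168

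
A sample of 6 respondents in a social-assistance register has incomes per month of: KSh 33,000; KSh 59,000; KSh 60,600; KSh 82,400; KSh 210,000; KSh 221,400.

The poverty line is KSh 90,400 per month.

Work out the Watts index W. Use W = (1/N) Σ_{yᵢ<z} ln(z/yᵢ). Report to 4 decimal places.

0.3212

Below z: KSh 33,000, KSh 59,000, KSh 60,600, KSh 82,400 (q = 4 of N = 6).
ln(z/y) terms: ln(90400/33000) = 1.0077; ln(90400/59000) = 0.4267; ln(90400/60600) = 0.3999; ln(90400/82400) = 0.0927.
W = 1.927052 / 6 = 0.3212.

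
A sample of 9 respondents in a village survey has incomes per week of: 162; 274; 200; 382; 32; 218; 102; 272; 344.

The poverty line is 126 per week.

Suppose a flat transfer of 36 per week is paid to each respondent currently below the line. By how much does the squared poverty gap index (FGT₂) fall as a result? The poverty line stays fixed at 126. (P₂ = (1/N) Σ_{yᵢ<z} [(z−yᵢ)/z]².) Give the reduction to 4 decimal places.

0.0423

Before: below the line — 32, 102; squared poverty gap index (FGT₂) = 0.065872.
After the 36 transfer: below the line — 68; squared poverty gap index (FGT₂) = 0.023544.
Reduction = 0.065872 − 0.023544 = 0.0423.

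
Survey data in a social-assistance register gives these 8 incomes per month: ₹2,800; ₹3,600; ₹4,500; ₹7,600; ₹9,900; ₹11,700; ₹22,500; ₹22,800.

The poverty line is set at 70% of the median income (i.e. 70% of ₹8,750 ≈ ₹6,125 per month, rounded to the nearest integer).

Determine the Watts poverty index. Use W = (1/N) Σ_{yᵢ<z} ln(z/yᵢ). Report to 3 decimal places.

Poor units: ₹2,800, ₹3,600, ₹4,500 (q = 3 of N = 8).
ln(z/y) terms: ln(6125/2800) = 0.7828; ln(6125/3600) = 0.5314; ln(6125/4500) = 0.3083.
W = 1.622506 / 8 = 0.203.

0.203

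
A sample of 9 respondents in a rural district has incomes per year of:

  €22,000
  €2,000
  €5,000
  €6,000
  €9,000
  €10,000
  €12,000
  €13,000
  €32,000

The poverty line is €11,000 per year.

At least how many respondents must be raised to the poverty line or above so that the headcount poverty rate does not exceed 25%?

3

5 of the 9 respondents are poor, so H = 5/9 = 0.556.
A headcount ratio of at most 25% allows at most ⌊0.25 × 9⌋ = 2 poor respondents.
So at least 5 − 2 = 3 must be lifted.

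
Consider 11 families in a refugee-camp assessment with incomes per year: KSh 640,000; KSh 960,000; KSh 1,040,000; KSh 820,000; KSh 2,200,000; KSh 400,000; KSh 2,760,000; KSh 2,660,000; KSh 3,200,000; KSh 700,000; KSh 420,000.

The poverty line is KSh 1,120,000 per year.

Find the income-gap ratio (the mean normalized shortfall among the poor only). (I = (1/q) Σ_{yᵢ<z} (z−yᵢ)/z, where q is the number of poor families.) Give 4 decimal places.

Incomes under z: KSh 400,000, KSh 420,000, KSh 640,000, KSh 700,000, KSh 820,000, KSh 960,000, KSh 1,040,000 (q = 7 of N = 11).
Shortfall ratios (z−y)/z: 0.6429, 0.6250, 0.4286, 0.3750, 0.2679, 0.1429, 0.0714; sum = 2.553571.
I averages over the q = 7 poor units only: 2.553571 / 7 = 0.3648.

0.3648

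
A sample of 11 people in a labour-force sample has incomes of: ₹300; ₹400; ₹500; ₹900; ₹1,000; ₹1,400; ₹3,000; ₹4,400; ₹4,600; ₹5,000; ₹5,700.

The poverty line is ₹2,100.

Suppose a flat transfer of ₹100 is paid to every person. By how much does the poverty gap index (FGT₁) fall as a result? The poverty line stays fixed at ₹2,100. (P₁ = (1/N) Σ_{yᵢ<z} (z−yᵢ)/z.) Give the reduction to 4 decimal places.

Before: below the line — ₹300, ₹400, ₹500, ₹900, ₹1,000, ₹1,400; poverty gap index (FGT₁) = 0.350649.
After the ₹100 transfer: below the line — ₹400, ₹500, ₹600, ₹1,000, ₹1,100, ₹1,500; poverty gap index (FGT₁) = 0.324675.
Reduction = 0.350649 − 0.324675 = 0.0260.

0.0260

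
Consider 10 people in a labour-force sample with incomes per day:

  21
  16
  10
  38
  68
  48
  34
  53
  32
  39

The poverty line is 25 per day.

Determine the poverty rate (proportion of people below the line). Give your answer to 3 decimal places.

3 of the 10 people have income below 25.
H = 3/10 = 0.300.

0.300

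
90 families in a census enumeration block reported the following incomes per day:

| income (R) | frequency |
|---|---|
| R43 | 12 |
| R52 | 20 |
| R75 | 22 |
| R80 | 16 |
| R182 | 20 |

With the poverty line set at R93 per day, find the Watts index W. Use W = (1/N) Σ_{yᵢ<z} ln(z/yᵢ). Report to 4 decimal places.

0.3114

Incomes under z: 12×R43, 20×R52, 22×R75, 16×R80 (q = 70 of N = 90).
Log shortfalls: ln(93/43) = 0.7714 (×12); ln(93/52) = 0.5814 (×20); ln(93/75) = 0.2151 (×22); ln(93/80) = 0.1506 (×16).
W = 28.025524 / 90 = 0.3114.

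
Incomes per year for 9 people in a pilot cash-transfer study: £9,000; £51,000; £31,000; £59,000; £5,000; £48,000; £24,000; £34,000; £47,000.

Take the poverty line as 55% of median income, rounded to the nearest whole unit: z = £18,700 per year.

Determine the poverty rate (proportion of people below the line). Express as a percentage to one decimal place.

22.2%

2 of the 9 people have income below £18,700.
H = 2/9 = 22.2%.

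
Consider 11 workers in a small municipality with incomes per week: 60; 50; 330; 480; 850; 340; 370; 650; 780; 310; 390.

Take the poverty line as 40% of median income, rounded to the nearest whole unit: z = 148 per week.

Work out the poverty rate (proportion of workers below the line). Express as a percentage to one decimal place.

18.2%

2 of the 11 workers have income below 148.
H = 2/11 = 18.2%.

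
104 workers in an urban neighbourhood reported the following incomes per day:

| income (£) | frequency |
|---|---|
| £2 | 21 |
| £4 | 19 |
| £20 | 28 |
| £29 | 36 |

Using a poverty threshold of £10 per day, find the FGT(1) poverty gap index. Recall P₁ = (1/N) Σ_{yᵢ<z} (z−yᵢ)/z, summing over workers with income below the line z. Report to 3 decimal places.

Incomes under z: 21×£2, 19×£4 (q = 40 of N = 104).
Shortfall ratios: (10−2)/10 = 0.8000 (×21); (10−4)/10 = 0.6000 (×19).
Σ = 28.200000. Dividing by the full population N = 104 gives P₁ = 0.271.

0.271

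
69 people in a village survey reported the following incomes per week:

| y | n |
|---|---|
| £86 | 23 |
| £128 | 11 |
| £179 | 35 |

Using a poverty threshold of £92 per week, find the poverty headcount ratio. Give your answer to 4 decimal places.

23 of the 69 people have income below £92.
H = 23/69 = 0.3333.

0.3333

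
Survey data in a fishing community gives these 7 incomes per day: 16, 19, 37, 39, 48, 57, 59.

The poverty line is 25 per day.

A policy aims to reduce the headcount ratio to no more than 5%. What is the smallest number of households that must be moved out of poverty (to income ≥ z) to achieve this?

2

Currently q = 2 of N = 7 are below the line (H = 0.286).
A headcount ratio of at most 5% allows at most ⌊0.05 × 7⌋ = 0 poor households.
So at least 2 − 0 = 2 must be lifted.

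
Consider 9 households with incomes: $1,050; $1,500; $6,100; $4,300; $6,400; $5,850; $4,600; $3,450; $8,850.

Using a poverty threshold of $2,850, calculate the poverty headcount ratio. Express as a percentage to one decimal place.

22.2%

2 of the 9 households have income below $2,850.
H = 2/9 = 22.2%.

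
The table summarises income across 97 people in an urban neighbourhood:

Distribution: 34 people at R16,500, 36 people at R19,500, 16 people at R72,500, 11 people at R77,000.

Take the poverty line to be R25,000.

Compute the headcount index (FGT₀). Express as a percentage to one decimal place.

70 of the 97 people have income below R25,000.
H = 70/97 = 72.2%.

72.2%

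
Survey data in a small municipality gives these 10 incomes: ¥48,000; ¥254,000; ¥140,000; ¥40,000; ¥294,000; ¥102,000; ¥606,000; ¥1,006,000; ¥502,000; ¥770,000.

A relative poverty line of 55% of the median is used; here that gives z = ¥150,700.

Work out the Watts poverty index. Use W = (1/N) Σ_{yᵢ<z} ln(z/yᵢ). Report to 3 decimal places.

Poor units: ¥40,000, ¥48,000, ¥102,000, ¥140,000 (q = 4 of N = 10).
Log shortfalls: ln(150700/40000) = 1.3264; ln(150700/48000) = 1.1441; ln(150700/102000) = 0.3903; ln(150700/140000) = 0.0736.
W = 2.934469 / 10 = 0.293.

0.293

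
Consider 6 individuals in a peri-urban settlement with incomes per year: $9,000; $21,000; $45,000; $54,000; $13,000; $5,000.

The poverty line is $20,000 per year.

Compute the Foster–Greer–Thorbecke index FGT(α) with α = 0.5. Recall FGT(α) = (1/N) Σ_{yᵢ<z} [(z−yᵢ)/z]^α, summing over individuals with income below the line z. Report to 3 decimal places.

Incomes under z: $5,000, $9,000, $13,000 (q = 3 of N = 6).
Normalized shortfalls: (20000−5000)/20000 = 0.7500; (20000−9000)/20000 = 0.5500; (20000−13000)/20000 = 0.3500.
Raised to α = 0.5: 0.86603; 0.74162; 0.59161.
Sum = 2.199253; FGT(0.5) = 2.199253 / 6 = 0.367.

0.367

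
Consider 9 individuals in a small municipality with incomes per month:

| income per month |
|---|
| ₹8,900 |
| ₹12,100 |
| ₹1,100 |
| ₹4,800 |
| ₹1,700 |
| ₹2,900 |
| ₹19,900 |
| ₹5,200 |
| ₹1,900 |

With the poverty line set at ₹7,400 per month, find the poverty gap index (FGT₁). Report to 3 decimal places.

0.402

Below z: ₹1,100, ₹1,700, ₹1,900, ₹2,900, ₹4,800, ₹5,200 (q = 6 of N = 9).
Normalized shortfalls: (7400−1100)/7400 = 0.8514; (7400−1700)/7400 = 0.7703; (7400−1900)/7400 = 0.7432; (7400−2900)/7400 = 0.6081; (7400−4800)/7400 = 0.3514; (7400−5200)/7400 = 0.2973.
Σ = 3.621622. Dividing by the full population N = 9 gives P₁ = 0.402.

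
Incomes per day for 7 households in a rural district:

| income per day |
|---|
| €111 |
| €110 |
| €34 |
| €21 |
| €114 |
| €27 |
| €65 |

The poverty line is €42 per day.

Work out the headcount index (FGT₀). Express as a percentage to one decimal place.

42.9%

3 of the 7 households have income below €42.
H = 3/7 = 42.9%.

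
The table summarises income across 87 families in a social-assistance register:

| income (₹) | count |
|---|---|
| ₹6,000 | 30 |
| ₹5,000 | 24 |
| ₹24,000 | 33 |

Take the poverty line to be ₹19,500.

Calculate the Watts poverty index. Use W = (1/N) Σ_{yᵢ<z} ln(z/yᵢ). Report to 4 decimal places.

Below z: 24×₹5,000, 30×₹6,000 (q = 54 of N = 87).
Log shortfalls: ln(19500/5000) = 1.3610 (×24); ln(19500/6000) = 1.1787 (×30).
W = 68.023087 / 87 = 0.7819.

0.7819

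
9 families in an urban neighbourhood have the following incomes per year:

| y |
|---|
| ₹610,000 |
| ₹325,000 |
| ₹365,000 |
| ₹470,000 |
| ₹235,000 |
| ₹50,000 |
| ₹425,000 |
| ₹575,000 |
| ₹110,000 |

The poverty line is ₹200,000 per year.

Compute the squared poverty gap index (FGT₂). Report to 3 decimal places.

0.085

Below the line: ₹50,000, ₹110,000 (q = 2 of N = 9).
Shortfall ratios: (200000−50000)/200000 = 0.7500; (200000−110000)/200000 = 0.4500.
Squared: 0.5625; 0.2025.
Sum = 0.765000; P₂ = 0.765000 / 9 = 0.085.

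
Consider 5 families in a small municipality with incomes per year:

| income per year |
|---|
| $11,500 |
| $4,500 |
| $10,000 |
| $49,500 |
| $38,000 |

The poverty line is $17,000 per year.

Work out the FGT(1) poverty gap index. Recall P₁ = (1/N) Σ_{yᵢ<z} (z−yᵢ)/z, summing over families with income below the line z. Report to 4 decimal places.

0.2941

Below z: $4,500, $10,000, $11,500 (q = 3 of N = 5).
Shortfall ratios: (17000−4500)/17000 = 0.7353; (17000−10000)/17000 = 0.4118; (17000−11500)/17000 = 0.3235.
Sum of shortfalls = 1.470588; P₁ averages over all N: 1.470588 / 5 = 0.2941.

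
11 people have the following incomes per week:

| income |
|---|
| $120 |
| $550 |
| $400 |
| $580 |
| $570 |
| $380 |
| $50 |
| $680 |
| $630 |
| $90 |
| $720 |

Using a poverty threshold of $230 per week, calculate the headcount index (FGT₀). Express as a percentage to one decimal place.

3 of the 11 people have income below $230.
H = 3/11 = 27.3%.

27.3%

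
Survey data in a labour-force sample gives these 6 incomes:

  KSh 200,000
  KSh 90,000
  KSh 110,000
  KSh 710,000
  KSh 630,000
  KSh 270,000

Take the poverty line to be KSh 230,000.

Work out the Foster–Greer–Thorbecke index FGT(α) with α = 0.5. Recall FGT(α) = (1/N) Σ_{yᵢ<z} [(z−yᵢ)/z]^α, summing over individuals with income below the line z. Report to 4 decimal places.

0.3106

Below z: KSh 90,000, KSh 110,000, KSh 200,000 (q = 3 of N = 6).
Shortfall ratios: (230000−90000)/230000 = 0.6087; (230000−110000)/230000 = 0.5217; (230000−200000)/230000 = 0.1304.
Raised to α = 0.5: 0.78019; 0.72232; 0.36116.
Sum = 1.863662; FGT(0.5) = 1.863662 / 6 = 0.3106.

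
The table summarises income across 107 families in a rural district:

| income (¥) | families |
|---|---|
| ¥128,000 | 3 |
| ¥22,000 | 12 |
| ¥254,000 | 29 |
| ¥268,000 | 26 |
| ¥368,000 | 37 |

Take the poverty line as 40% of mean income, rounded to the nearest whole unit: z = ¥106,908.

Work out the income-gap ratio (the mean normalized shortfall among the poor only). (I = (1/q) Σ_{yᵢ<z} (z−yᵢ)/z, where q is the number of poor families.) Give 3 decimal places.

Below the line: 12×¥22,000 (q = 12 of N = 107).
Relative gaps: 0.7942 (×12); sum = 9.530587.
I averages over the q = 12 poor units only: 9.530587 / 12 = 0.794.

0.794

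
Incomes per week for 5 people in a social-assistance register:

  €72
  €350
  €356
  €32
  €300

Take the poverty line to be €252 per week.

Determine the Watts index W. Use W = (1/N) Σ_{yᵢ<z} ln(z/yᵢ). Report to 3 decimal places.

Below z: €32, €72 (q = 2 of N = 5).
ln(z/y) terms: ln(252/32) = 2.0637; ln(252/72) = 1.2528.
W = 3.316456 / 5 = 0.663.

0.663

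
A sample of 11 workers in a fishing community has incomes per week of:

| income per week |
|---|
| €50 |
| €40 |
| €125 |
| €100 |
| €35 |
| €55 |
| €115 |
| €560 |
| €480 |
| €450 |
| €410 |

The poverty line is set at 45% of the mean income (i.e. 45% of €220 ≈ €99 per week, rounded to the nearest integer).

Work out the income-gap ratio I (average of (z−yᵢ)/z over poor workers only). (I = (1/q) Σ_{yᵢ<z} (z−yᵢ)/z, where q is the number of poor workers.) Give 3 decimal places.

Incomes under z: €35, €40, €50, €55 (q = 4 of N = 11).
Relative gaps: 0.6465, 0.5960, 0.4949, 0.4444; sum = 2.181818.
The income-gap ratio divides by q (the poor only): 2.181818 / 4 = 0.545.

0.545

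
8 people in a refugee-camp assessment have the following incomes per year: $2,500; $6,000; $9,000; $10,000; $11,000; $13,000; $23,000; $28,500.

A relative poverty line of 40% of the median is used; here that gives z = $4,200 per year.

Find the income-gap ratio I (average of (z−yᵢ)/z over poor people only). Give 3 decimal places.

Poor units: $2,500 (q = 1 of N = 8).
Shortfall ratios (z−y)/z: 0.4048; sum = 0.404762.
The income-gap ratio divides by q (the poor only): 0.404762 / 1 = 0.405.

0.405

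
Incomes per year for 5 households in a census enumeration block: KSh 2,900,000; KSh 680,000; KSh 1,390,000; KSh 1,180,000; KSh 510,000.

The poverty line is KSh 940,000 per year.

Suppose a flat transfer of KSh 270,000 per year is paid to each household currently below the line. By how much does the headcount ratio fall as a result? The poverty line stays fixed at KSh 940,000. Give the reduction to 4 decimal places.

Before: below the line — KSh 510,000, KSh 680,000; headcount ratio = 0.400000.
After the KSh 270,000 transfer: below the line — KSh 780,000; headcount ratio = 0.200000.
Reduction = 0.400000 − 0.200000 = 0.2000.

0.2000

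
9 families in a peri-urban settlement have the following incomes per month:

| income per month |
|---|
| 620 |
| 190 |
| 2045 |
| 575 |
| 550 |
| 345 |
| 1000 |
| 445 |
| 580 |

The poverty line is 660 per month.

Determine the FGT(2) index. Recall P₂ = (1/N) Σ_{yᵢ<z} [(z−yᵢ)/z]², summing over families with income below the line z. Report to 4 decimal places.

Incomes under z: 190, 345, 445, 550, 575, 580, 620 (q = 7 of N = 9).
Relative gaps: (660−190)/660 = 0.7121; (660−345)/660 = 0.4773; (660−445)/660 = 0.3258; (660−550)/660 = 0.1667; (660−575)/660 = 0.1288; (660−580)/660 = 0.1212; (660−620)/660 = 0.0606.
Squared: 0.5071; 0.2278; 0.1061; 0.0278; 0.0166; 0.0147; 0.0037.
Sum = 0.903753; P₂ = 0.903753 / 9 = 0.1004.

0.1004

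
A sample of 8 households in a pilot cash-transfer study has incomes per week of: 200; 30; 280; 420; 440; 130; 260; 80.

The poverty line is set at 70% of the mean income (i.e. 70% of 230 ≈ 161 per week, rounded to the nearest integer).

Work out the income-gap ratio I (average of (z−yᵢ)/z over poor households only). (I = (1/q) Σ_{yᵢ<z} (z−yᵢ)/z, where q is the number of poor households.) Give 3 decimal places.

Poor units: 30, 80, 130 (q = 3 of N = 8).
Relative gaps: 0.8137, 0.5031, 0.1925; sum = 1.509317.
The income-gap ratio divides by q (the poor only): 1.509317 / 3 = 0.503.

0.503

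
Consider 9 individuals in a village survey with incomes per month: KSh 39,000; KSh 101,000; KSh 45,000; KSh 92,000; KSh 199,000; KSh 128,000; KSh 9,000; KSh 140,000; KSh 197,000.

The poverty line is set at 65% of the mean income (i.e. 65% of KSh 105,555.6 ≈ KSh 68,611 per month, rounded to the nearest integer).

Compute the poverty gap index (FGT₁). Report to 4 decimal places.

Poor units: KSh 9,000, KSh 39,000, KSh 45,000 (q = 3 of N = 9).
Gap ratios (z−y)/z: (68611−9000)/68611 = 0.8688; (68611−39000)/68611 = 0.4316; (68611−45000)/68611 = 0.3441.
Σ = 1.644532. Dividing by the full population N = 9 gives P₁ = 0.1827.

0.1827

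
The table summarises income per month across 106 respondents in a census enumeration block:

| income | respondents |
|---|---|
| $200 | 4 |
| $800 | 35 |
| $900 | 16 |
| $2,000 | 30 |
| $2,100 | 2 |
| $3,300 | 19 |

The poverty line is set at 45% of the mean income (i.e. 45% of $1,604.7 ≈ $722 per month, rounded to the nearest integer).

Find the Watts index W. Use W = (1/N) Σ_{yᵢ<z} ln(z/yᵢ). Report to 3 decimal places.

0.048

Below the line: 4×$200 (q = 4 of N = 106).
Log gaps: ln(722/200) = 1.2837 (×4).
W = 5.134831 / 106 = 0.048.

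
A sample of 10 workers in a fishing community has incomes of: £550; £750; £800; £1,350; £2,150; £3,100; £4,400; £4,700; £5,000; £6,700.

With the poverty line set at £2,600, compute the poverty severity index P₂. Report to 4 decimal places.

0.1868

Incomes under z: £550, £750, £800, £1,350, £2,150 (q = 5 of N = 10).
Relative gaps: (2600−550)/2600 = 0.7885; (2600−750)/2600 = 0.7115; (2600−800)/2600 = 0.6923; (2600−1350)/2600 = 0.4808; (2600−2150)/2600 = 0.1731.
Squared: 0.6217; 0.5063; 0.4793; 0.2311; 0.0300.
Sum = 1.868343; P₂ = 1.868343 / 10 = 0.1868.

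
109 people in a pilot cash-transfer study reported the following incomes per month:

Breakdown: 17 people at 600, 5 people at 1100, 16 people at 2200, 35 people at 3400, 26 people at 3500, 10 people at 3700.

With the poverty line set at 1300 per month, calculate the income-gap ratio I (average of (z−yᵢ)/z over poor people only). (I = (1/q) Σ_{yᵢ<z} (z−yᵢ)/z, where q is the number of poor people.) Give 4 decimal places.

0.4510

Poor units: 17×600, 5×1100 (q = 22 of N = 109).
Relative gaps: 0.5385 (×17), 0.1538 (×5); sum = 9.923077.
The income-gap ratio divides by q (the poor only): 9.923077 / 22 = 0.4510.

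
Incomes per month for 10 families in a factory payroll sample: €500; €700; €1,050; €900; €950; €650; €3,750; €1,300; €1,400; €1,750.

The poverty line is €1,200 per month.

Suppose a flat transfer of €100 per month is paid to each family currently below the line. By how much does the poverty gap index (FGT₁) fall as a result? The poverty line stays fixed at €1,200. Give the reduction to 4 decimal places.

Before: below the line — €500, €650, €700, €900, €950, €1,050; poverty gap index (FGT₁) = 0.204167.
After the €100 transfer: below the line — €600, €750, €800, €1,000, €1,050, €1,150; poverty gap index (FGT₁) = 0.154167.
Reduction = 0.204167 − 0.154167 = 0.0500.

0.0500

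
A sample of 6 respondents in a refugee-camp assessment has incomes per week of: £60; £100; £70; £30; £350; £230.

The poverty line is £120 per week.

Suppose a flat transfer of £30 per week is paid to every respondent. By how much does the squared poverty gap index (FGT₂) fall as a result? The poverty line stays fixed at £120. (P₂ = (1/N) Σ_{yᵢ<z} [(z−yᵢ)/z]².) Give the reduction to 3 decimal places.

Before: below the line — £30, £60, £70, £100; squared poverty gap index (FGT₂) = 0.16898.
After the £30 transfer: below the line — £60, £90, £100; squared poverty gap index (FGT₂) = 0.05671.
Reduction = 0.16898 − 0.05671 = 0.112.

0.112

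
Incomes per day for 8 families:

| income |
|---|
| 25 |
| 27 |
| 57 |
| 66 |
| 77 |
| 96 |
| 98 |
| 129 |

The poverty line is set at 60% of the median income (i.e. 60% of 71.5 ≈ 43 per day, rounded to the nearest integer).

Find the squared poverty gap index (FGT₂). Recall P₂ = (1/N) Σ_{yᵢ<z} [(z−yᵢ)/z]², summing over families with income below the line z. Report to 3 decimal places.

0.039

Incomes under z: 25, 27 (q = 2 of N = 8).
Relative gaps: (43−25)/43 = 0.4186; (43−27)/43 = 0.3721.
Squared: 0.1752; 0.1385.
Sum = 0.313683; P₂ = 0.313683 / 8 = 0.039.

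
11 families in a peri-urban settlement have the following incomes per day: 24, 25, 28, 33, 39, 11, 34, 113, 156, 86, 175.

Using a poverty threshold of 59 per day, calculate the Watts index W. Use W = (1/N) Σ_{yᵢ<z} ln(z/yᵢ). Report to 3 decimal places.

0.521

Below z: 11, 24, 25, 28, 33, 34, 39 (q = 7 of N = 11).
ln(z/y) terms: ln(59/11) = 1.6796; ln(59/24) = 0.8995; ln(59/25) = 0.8587; ln(59/28) = 0.7453; ln(59/33) = 0.5810; ln(59/34) = 0.5512; ln(59/39) = 0.4140.
W = 5.729303 / 11 = 0.521.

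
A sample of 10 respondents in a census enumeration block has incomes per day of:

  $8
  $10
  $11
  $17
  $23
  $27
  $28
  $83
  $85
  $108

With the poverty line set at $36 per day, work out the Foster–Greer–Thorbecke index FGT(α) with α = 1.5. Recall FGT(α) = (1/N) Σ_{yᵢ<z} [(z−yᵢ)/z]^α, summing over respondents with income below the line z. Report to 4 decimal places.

Incomes under z: $8, $10, $11, $17, $23, $27, $28 (q = 7 of N = 10).
Gap ratios (z−y)/z: (36−8)/36 = 0.7778; (36−10)/36 = 0.7222; (36−11)/36 = 0.6944; (36−17)/36 = 0.5278; (36−23)/36 = 0.3611; (36−27)/36 = 0.2500; (36−28)/36 = 0.2222.
Raised to α = 1.5: 0.68594; 0.61377; 0.57870; 0.38342; 0.21700; 0.12500; 0.10476.
Sum = 2.708589; FGT(1.5) = 2.708589 / 10 = 0.2709.

0.2709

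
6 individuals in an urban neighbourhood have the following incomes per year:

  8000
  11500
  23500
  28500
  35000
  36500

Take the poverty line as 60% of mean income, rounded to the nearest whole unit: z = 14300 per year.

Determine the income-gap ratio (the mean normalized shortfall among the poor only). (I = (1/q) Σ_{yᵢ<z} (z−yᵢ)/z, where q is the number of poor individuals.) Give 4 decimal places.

Poor units: 8000, 11500 (q = 2 of N = 6).
Shortfall ratios (z−y)/z: 0.4406, 0.1958; sum = 0.636364.
I averages over the q = 2 poor units only: 0.636364 / 2 = 0.3182.

0.3182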